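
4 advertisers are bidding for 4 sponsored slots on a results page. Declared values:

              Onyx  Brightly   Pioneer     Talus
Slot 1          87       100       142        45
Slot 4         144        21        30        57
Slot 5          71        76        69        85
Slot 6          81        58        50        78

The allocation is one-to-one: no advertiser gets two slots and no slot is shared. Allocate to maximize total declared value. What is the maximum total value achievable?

Optimal: Onyx→Slot 4 ($144), Brightly→Slot 5 ($76), Pioneer→Slot 1 ($142), Talus→Slot 6 ($78) — total 144+76+142+78 = $440.
Column-greedy (each slot in turn goes to its best remaining advertiser) gives $429, worse by 11.
Next-best assignment: Onyx→Slot 4, Brightly→Slot 6, Pioneer→Slot 1, Talus→Slot 5 = $429.
No other one-to-one assignment exceeds $440.

Maximum total: $440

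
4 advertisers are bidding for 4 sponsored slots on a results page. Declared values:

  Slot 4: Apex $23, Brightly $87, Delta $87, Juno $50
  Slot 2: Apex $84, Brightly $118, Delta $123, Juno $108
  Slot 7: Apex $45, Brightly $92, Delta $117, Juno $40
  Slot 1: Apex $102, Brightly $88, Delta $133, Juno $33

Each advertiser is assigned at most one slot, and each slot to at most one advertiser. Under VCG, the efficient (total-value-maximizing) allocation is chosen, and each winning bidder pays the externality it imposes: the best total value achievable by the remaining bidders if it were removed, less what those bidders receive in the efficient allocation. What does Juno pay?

Efficient allocation: Apex→Slot 1 ($102), Brightly→Slot 4 ($87), Delta→Slot 7 ($117), Juno→Slot 2 ($108); total welfare W = $414.
Juno receives Slot 2 at value $108, so the others get W − 108 = $306.
Without Juno: best allocation of the remaining 3 bidders over all 4 slots is Apex→Slot 1 ($102), Brightly→Slot 2 ($118), Delta→Slot 7 ($117), total $337.
VCG payment = (others' best without Juno) − (others' welfare with Juno) = 337 − 306 = $31.

Juno pays $31.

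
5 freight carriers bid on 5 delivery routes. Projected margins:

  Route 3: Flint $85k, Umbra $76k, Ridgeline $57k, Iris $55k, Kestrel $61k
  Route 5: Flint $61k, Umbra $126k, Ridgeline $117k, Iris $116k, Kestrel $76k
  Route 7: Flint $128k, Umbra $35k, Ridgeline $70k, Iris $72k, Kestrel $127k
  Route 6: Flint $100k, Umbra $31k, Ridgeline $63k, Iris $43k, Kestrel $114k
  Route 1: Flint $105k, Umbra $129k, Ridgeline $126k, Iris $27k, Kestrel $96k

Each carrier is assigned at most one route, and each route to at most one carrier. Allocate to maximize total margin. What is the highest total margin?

Optimal: Flint→Route 7 ($128k), Umbra→Route 3 ($76k), Ridgeline→Route 1 ($126k), Iris→Route 5 ($116k), Kestrel→Route 6 ($114k) — total 128+76+126+116+114 = $560k.
Row-greedy (each carrier in turn takes its best remaining route) gives $543k, worse by 17.

Max total: $560k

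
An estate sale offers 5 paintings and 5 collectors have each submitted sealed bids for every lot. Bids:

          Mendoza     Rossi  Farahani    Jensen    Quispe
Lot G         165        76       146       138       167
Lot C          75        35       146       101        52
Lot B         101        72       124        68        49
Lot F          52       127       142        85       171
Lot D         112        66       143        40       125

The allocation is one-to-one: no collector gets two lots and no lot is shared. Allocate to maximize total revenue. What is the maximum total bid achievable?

Max total: $652

This is a one-to-one assignment (maximum-weight bipartite matching).
Optimal: Mendoza→Lot G ($165), Rossi→Lot B ($72), Farahani→Lot D ($143), Jensen→Lot C ($101), Quispe→Lot F ($171) — total 165+72+143+101+171 = $652.
Max-entry greedy (repeatedly take the single best remaining cell) gives $594, worse by 58.
Next-best assignment: Mendoza→Lot G, Rossi→Lot F, Farahani→Lot B, Jensen→Lot C, Quispe→Lot D = $642.
No other one-to-one assignment exceeds $652.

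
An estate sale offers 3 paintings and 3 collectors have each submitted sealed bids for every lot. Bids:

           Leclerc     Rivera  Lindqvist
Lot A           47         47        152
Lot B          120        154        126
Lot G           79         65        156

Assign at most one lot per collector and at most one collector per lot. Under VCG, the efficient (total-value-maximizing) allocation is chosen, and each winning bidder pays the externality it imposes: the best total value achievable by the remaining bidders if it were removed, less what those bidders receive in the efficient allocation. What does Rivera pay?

Rivera pays $45.

Efficient allocation: Leclerc→Lot G ($79), Rivera→Lot B ($154), Lindqvist→Lot A ($152); total welfare W = $385.
Rivera receives Lot B at value $154, so the others get W − 154 = $231.
Without Rivera: best allocation of the remaining 2 bidders over all 3 lots is Leclerc→Lot B ($120), Lindqvist→Lot G ($156), total $276.
VCG payment = (others' best without Rivera) − (others' welfare with Rivera) = 276 − 231 = $45.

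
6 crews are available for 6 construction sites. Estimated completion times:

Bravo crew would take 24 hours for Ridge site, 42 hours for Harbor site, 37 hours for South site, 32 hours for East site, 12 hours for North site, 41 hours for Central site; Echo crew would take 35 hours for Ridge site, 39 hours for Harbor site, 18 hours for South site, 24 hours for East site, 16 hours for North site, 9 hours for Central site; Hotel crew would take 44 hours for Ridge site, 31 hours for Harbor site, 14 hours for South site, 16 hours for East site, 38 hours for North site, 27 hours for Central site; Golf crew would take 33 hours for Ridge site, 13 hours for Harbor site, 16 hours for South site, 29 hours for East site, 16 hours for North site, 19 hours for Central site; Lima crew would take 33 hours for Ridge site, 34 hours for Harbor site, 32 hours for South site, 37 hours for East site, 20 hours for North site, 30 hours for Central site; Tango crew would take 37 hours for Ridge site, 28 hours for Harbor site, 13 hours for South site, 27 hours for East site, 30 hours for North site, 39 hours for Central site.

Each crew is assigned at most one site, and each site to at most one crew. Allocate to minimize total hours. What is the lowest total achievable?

Min total: 95 hours

Optimal: Bravo crew→Ridge site (24 hours), Echo crew→Central site (9 hours), Hotel crew→East site (16 hours), Golf crew→Harbor site (13 hours), Lima crew→North site (20 hours), Tango crew→South site (13 hours) — total 24+9+16+13+20+13 = 95 hours.
Column-greedy (each site in turn goes to its cheapest remaining crew) gives 112 hours, worse by 17.
Swapping Echo crew↔Bravo crew (Echo crew→Ridge site 35 hours, Bravo crew→Central site 41 hours) adds 43.
Every other assignment is strictly worse.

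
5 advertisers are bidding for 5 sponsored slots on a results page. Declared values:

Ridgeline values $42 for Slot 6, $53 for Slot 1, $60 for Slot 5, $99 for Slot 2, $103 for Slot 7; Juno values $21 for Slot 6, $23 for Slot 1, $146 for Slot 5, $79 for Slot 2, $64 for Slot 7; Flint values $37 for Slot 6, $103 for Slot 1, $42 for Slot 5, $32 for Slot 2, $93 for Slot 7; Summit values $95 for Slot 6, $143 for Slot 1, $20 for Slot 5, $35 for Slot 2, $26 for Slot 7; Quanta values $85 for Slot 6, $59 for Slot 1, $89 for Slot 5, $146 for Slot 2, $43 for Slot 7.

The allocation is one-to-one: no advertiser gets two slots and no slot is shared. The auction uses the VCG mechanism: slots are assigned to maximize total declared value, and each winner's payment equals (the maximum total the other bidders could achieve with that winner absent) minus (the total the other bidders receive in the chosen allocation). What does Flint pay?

Efficient allocation: Ridgeline→Slot 7 ($103), Juno→Slot 5 ($146), Flint→Slot 1 ($103), Summit→Slot 6 ($95), Quanta→Slot 2 ($146); total welfare W = $593.
Flint receives Slot 1 at value $103, so the others get W − 103 = $490.
Without Flint: best allocation of the remaining 4 bidders over all 5 slots is Ridgeline→Slot 7 ($103), Juno→Slot 5 ($146), Summit→Slot 1 ($143), Quanta→Slot 2 ($146), total $538.
VCG payment = (others' best without Flint) − (others' welfare with Flint) = 538 − 490 = $48.

Flint pays $48.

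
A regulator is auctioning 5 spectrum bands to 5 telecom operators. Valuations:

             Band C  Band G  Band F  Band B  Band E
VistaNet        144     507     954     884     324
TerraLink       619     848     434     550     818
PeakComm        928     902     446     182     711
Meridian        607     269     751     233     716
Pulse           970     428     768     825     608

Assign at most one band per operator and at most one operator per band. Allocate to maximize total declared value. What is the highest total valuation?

Maximum total: $4325M

Treat this as an assignment problem: match each operator to one band.
Optimal: VistaNet→Band B ($884M), TerraLink→Band E ($818M), PeakComm→Band G ($902M), Meridian→Band F ($751M), Pulse→Band C ($970M) — total 884+818+902+751+970 = $4325M.
Max-entry greedy (repeatedly take the single best remaining cell) gives $3877M, worse by 448.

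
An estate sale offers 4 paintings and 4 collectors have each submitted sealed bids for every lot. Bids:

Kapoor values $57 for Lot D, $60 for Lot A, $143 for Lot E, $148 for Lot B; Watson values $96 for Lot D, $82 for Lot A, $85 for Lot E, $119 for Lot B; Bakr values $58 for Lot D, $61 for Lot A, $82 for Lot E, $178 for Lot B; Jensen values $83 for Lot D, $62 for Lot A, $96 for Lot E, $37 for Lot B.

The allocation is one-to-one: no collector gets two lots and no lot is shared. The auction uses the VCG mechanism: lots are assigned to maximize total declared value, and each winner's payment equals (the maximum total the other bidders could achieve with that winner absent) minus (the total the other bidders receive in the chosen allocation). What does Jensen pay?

Jensen pays $14.

Efficient allocation: Kapoor→Lot E ($143), Watson→Lot A ($82), Bakr→Lot B ($178), Jensen→Lot D ($83); total welfare W = $486.
Jensen receives Lot D at value $83, so the others get W − 83 = $403.
Without Jensen: best allocation of the remaining 3 bidders over all 4 lots is Kapoor→Lot E ($143), Watson→Lot D ($96), Bakr→Lot B ($178), total $417.
VCG payment = (others' best without Jensen) − (others' welfare with Jensen) = 417 − 403 = $14.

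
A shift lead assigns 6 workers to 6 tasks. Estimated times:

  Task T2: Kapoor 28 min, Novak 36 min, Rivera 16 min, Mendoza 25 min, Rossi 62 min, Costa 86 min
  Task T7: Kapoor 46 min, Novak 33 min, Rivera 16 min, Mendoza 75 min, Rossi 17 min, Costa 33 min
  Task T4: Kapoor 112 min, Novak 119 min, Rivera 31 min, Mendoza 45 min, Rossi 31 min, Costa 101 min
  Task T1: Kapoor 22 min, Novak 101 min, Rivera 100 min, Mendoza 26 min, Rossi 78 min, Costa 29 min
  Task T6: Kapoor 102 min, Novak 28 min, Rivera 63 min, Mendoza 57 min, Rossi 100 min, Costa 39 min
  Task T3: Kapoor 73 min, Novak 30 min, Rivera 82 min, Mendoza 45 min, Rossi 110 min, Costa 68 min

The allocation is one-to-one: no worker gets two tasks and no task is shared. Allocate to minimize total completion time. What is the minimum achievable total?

Minimum total: 163 min

Optimal: Kapoor→Task T1 (22 min), Novak→Task T3 (30 min), Rivera→Task T7 (16 min), Mendoza→Task T2 (25 min), Rossi→Task T4 (31 min), Costa→Task T6 (39 min) — total 22+30+16+25+31+39 = 163 min.
Next-best assignment: Kapoor→Task T1, Novak→Task T3, Rivera→Task T4, Mendoza→Task T2, Rossi→Task T7, Costa→Task T6 = 164 min.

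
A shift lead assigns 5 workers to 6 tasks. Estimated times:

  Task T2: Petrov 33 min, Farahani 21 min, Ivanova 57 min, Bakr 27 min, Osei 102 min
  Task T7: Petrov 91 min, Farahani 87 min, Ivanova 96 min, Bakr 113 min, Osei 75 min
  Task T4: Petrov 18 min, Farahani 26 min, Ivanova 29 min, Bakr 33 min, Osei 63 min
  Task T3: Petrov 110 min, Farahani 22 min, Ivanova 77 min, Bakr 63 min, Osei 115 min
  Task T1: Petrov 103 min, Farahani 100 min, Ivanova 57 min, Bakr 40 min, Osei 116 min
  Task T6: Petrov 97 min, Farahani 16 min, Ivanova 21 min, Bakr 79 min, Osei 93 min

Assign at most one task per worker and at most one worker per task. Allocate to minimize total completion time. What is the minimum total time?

Min total: 163 min

Treat this as an assignment problem: match each worker to one task.
Optimal: Petrov→Task T4 (18 min), Farahani→Task T3 (22 min), Ivanova→Task T6 (21 min), Bakr→Task T2 (27 min), Osei→Task T7 (75 min) — total 18+22+21+27+75 = 163 min.
Row-greedy (each worker in turn takes its cheapest remaining task) gives 206 min, worse by 43.
Next-best assignment: Petrov→Task T4, Farahani→Task T2, Ivanova→Task T6, Bakr→Task T1, Osei→Task T7 = 175 min.
Swapping Ivanova↔Farahani (Ivanova→Task T3 77 min, Farahani→Task T6 16 min) adds 50.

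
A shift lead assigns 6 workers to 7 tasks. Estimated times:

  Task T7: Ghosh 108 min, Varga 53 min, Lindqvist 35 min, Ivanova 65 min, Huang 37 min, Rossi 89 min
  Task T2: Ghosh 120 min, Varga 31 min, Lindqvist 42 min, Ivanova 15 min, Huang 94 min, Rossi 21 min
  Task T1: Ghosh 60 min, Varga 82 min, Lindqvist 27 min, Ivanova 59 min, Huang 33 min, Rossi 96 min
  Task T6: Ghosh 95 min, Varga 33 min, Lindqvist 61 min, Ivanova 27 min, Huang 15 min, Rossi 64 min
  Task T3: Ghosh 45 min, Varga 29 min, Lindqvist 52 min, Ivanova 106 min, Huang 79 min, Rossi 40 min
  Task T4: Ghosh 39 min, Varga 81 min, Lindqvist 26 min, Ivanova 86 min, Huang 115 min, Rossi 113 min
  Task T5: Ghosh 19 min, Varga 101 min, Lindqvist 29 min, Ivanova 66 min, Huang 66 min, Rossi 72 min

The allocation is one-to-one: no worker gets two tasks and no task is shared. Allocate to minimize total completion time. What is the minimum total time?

Min total: 155 min

This is the linear assignment problem.
Optimal: Ghosh→Task T5 (19 min), Varga→Task T3 (29 min), Lindqvist→Task T4 (26 min), Ivanova→Task T6 (27 min), Huang→Task T1 (33 min), Rossi→Task T2 (21 min) — total 19+29+26+27+33+21 = 155 min.
Row-greedy (each worker in turn takes its cheapest remaining task) gives 193 min, worse by 38.
Swapping Ivanova↔Lindqvist (Ivanova→Task T4 86 min, Lindqvist→Task T6 61 min) adds 94.
Checked against all permutations: 155 min is optimal.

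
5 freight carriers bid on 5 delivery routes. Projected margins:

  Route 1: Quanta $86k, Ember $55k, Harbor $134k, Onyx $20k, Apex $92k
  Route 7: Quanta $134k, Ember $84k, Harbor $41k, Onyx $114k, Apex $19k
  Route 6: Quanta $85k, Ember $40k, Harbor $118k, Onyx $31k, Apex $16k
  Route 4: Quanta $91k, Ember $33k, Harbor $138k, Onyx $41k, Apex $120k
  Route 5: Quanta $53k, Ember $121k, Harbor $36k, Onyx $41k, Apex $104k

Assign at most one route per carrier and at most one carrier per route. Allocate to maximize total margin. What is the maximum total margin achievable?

Optimal: Quanta→Route 6 ($85k), Ember→Route 5 ($121k), Harbor→Route 1 ($134k), Onyx→Route 7 ($114k), Apex→Route 4 ($120k) — total 85+121+134+114+120 = $574k.
Column-greedy (each route in turn goes to its best remaining carrier) gives $469k, worse by 105.
Next-best assignment: Quanta→Route 1, Ember→Route 5, Harbor→Route 6, Onyx→Route 7, Apex→Route 4 = $559k.

Max total: $574k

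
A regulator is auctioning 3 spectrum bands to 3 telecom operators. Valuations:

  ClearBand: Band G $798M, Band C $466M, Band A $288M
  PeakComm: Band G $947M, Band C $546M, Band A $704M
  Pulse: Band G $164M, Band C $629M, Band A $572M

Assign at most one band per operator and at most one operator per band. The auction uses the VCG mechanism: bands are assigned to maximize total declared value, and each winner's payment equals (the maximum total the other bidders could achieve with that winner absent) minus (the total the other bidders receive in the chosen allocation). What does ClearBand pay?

Efficient allocation: ClearBand→Band G ($798M), PeakComm→Band A ($704M), Pulse→Band C ($629M); total welfare W = $2131M.
ClearBand receives Band G at value $798M, so the others get W − 798 = $1333M.
Without ClearBand: best allocation of the remaining 2 bidders over all 3 bands is PeakComm→Band G ($947M), Pulse→Band C ($629M), total $1576M.
VCG payment = (others' best without ClearBand) − (others' welfare with ClearBand) = 1576 − 1333 = $243M.

ClearBand pays $243M.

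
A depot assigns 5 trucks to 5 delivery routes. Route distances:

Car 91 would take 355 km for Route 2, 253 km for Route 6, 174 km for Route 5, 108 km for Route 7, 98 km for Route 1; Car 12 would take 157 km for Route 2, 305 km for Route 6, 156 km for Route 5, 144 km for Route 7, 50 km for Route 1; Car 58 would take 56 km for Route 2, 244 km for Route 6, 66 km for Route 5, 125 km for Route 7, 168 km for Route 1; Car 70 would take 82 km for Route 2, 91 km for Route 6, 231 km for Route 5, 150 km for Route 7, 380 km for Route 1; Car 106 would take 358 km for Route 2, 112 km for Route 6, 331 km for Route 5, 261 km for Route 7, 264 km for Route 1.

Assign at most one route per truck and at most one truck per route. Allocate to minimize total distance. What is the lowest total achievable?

Optimal: Car 91→Route 7 (108 km), Car 12→Route 1 (50 km), Car 58→Route 5 (66 km), Car 70→Route 2 (82 km), Car 106→Route 6 (112 km) — total 108+50+66+82+112 = 418 km.
Row-greedy (each truck in turn takes its cheapest remaining route) gives 720 km, worse by 302.
No other one-to-one assignment undercuts 418 km.

Min total: 418 km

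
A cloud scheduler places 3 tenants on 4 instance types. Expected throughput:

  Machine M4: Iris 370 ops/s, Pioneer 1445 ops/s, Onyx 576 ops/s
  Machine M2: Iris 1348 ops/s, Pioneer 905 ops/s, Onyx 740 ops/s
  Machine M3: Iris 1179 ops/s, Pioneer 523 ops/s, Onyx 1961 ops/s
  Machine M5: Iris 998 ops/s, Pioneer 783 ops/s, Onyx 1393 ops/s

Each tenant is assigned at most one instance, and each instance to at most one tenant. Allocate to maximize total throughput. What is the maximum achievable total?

Treat this as an assignment problem: match each tenant to one instance.
Optimal: Iris→Machine M2 (1348 ops/s), Pioneer→Machine M4 (1445 ops/s), Onyx→Machine M3 (1961 ops/s) — total 1348+1445+1961 = 4754 ops/s.

Maximum total: 4754 ops/s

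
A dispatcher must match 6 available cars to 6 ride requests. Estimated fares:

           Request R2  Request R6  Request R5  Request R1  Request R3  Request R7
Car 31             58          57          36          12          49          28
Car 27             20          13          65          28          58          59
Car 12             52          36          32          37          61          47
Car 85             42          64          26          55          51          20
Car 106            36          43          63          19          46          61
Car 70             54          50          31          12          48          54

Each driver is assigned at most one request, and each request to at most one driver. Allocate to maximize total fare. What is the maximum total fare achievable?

Maximum total: $353

Optimal: Car 31→Request R6 ($57), Car 27→Request R5 ($65), Car 12→Request R3 ($61), Car 85→Request R1 ($55), Car 106→Request R7 ($61), Car 70→Request R2 ($54) — total 57+65+61+55+61+54 = $353.
Max-entry greedy (repeatedly take the single best remaining cell) gives $321, worse by 32.
No other one-to-one assignment exceeds $353.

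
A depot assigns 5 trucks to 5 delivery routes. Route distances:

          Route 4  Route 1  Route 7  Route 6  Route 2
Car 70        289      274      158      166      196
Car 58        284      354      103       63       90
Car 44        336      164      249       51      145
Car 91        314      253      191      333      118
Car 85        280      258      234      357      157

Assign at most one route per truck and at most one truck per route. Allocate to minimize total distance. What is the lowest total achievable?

Optimal: Car 70→Route 7 (158 km), Car 58→Route 6 (63 km), Car 44→Route 1 (164 km), Car 91→Route 2 (118 km), Car 85→Route 4 (280 km) — total 158+63+164+118+280 = 783 km.
Column-greedy (each route in turn goes to its cheapest remaining truck) gives 831 km, worse by 48.
Next-best assignment: Car 70→Route 4, Car 58→Route 7, Car 44→Route 6, Car 91→Route 2, Car 85→Route 1 = 819 km.

Min total: 783 km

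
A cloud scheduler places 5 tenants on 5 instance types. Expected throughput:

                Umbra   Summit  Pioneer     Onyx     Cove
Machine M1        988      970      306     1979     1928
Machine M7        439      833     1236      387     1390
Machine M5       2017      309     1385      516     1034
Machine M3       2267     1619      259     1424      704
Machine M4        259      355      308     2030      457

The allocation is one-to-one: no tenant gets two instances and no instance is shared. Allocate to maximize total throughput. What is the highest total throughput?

Optimal: Umbra→Machine M5 (2017 ops/s), Summit→Machine M3 (1619 ops/s), Pioneer→Machine M7 (1236 ops/s), Onyx→Machine M4 (2030 ops/s), Cove→Machine M1 (1928 ops/s) — total 2017+1619+1236+2030+1928 = 8830 ops/s.
Max-entry greedy (repeatedly take the single best remaining cell) gives 8443 ops/s, worse by 387.
Next-best assignment: Umbra→Machine M3, Summit→Machine M7, Pioneer→Machine M5, Onyx→Machine M4, Cove→Machine M1 = 8443 ops/s.

Max total: 8830 ops/s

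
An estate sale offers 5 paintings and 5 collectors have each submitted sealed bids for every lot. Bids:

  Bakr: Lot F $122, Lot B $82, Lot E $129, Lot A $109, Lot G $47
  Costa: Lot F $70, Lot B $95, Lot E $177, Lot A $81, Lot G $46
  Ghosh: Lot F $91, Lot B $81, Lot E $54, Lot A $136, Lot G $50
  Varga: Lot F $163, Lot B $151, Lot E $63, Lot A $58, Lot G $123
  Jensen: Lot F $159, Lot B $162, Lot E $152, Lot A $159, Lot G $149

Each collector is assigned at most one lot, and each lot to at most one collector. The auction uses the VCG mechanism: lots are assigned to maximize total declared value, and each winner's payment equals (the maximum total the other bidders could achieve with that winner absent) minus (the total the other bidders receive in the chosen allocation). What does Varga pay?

Efficient allocation: Bakr→Lot F ($122), Costa→Lot E ($177), Ghosh→Lot A ($136), Varga→Lot B ($151), Jensen→Lot G ($149); total welfare W = $735.
Varga receives Lot B at value $151, so the others get W − 151 = $584.
Without Varga: best allocation of the remaining 4 bidders over all 5 lots is Bakr→Lot F ($122), Costa→Lot E ($177), Ghosh→Lot A ($136), Jensen→Lot B ($162), total $597.
VCG payment = (others' best without Varga) − (others' welfare with Varga) = 597 − 584 = $13.

Varga pays $13.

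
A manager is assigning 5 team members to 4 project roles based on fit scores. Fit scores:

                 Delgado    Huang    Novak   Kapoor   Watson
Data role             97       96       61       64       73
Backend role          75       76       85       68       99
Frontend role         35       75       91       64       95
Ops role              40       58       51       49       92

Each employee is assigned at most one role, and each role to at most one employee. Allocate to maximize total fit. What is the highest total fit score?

Max total: 356 pts

This is the linear assignment problem.
Optimal: Delgado→Data role (97 pts), Huang→Backend role (76 pts), Novak→Frontend role (91 pts), Watson→Ops role (92 pts) — total 97+76+91+92 = 356 pts.
No other one-to-one assignment exceeds 356 pts.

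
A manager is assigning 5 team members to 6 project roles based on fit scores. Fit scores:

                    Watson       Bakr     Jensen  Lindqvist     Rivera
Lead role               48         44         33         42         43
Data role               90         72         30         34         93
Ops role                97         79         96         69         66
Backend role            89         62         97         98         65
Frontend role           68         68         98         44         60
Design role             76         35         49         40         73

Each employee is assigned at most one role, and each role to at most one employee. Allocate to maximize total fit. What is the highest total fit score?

Optimal: Watson→Design role (76 pts), Bakr→Ops role (79 pts), Jensen→Frontend role (98 pts), Lindqvist→Backend role (98 pts), Rivera→Data role (93 pts) — total 76+79+98+98+93 = 444 pts.

Max total: 444 pts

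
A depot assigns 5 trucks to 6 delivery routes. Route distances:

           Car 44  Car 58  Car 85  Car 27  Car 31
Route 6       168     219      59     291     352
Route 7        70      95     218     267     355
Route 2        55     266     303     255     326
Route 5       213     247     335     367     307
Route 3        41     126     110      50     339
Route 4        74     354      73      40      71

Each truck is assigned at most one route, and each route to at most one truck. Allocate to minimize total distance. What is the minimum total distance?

Minimum total: 330 km

This is the linear assignment problem.
Optimal: Car 44→Route 2 (55 km), Car 58→Route 7 (95 km), Car 85→Route 6 (59 km), Car 27→Route 3 (50 km), Car 31→Route 4 (71 km) — total 55+95+59+50+71 = 330 km.
Min-entry greedy (repeatedly take the single cheapest remaining cell) gives 542 km, worse by 212.
Swapping Car 27↔Car 44 (Car 27→Route 2 255 km, Car 44→Route 3 41 km) adds 191.
Every other assignment is strictly worse.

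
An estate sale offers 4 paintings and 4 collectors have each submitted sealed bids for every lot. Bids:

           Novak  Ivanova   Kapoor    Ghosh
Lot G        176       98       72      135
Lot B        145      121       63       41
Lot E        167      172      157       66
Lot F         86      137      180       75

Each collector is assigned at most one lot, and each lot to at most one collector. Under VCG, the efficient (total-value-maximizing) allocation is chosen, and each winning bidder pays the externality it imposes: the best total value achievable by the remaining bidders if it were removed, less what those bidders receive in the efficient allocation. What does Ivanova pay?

Ivanova pays $22.

Efficient allocation: Novak→Lot B ($145), Ivanova→Lot E ($172), Kapoor→Lot F ($180), Ghosh→Lot G ($135); total welfare W = $632.
Ivanova receives Lot E at value $172, so the others get W − 172 = $460.
Without Ivanova: best allocation of the remaining 3 bidders over all 4 lots is Novak→Lot E ($167), Kapoor→Lot F ($180), Ghosh→Lot G ($135), total $482.
VCG payment = (others' best without Ivanova) − (others' welfare with Ivanova) = 482 − 460 = $22.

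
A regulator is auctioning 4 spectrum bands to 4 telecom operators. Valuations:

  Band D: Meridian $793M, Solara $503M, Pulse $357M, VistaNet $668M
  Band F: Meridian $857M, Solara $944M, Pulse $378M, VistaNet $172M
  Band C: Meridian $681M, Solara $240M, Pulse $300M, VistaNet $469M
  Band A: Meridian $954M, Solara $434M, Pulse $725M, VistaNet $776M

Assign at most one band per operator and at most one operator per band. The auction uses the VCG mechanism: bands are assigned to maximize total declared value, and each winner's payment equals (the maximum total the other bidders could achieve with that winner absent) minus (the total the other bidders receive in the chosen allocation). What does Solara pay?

Solara pays $176M.

Efficient allocation: Meridian→Band C ($681M), Solara→Band F ($944M), Pulse→Band A ($725M), VistaNet→Band D ($668M); total welfare W = $3018M.
Solara receives Band F at value $944M, so the others get W − 944 = $2074M.
Without Solara: best allocation of the remaining 3 bidders over all 4 bands is Meridian→Band F ($857M), Pulse→Band A ($725M), VistaNet→Band D ($668M), total $2250M.
VCG payment = (others' best without Solara) − (others' welfare with Solara) = 2250 − 2074 = $176M.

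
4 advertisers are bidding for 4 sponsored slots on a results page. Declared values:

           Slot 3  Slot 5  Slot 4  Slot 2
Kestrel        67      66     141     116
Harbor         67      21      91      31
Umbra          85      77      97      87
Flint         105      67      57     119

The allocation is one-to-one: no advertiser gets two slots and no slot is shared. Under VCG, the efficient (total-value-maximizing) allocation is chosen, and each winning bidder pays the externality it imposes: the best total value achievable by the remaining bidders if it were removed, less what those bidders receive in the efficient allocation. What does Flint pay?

Flint pays $10.

Efficient allocation: Kestrel→Slot 4 ($141), Harbor→Slot 3 ($67), Umbra→Slot 5 ($77), Flint→Slot 2 ($119); total welfare W = $404.
Flint receives Slot 2 at value $119, so the others get W − 119 = $285.
Without Flint: best allocation of the remaining 3 bidders over all 4 slots is Kestrel→Slot 4 ($141), Harbor→Slot 3 ($67), Umbra→Slot 2 ($87), total $295.
VCG payment = (others' best without Flint) − (others' welfare with Flint) = 295 − 285 = $10.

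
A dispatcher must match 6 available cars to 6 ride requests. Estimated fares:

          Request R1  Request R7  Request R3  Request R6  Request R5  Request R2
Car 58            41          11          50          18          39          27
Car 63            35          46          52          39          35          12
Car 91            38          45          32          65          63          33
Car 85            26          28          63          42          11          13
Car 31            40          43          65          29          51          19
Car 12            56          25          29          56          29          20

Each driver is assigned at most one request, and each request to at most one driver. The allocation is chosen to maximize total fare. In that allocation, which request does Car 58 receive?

Car 58 receives Request R2.

Optimal: Car 58→Request R2 ($27), Car 63→Request R7 ($46), Car 91→Request R6 ($65), Car 85→Request R3 ($63), Car 31→Request R5 ($51), Car 12→Request R1 ($56) — total 27+46+65+63+51+56 = $308.
Max-entry greedy (repeatedly take the single best remaining cell) gives $284, worse by 24.
Car 58's own top request is Request R3 ($50), but forcing Car 58→Request R3 and reassigning the rest optimally gives only $281 — worse by 27.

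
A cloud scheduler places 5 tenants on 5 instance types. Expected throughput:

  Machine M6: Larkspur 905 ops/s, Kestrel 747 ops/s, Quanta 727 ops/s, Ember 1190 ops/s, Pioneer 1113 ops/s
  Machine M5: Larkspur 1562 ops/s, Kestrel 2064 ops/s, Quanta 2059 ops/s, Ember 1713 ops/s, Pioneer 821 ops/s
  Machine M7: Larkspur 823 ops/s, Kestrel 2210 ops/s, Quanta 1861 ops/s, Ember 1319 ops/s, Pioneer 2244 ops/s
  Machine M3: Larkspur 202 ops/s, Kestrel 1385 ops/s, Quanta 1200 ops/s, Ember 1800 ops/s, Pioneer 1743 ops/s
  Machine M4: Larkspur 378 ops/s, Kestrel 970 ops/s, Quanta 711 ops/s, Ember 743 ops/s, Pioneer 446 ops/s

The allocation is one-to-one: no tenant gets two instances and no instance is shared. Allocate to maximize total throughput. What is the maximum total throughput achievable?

This is the linear assignment problem.
Optimal: Larkspur→Machine M6 (905 ops/s), Kestrel→Machine M4 (970 ops/s), Quanta→Machine M5 (2059 ops/s), Ember→Machine M3 (1800 ops/s), Pioneer→Machine M7 (2244 ops/s) — total 905+970+2059+1800+2244 = 7978 ops/s.
Row-greedy (each tenant in turn takes its best remaining instance) gives 6608 ops/s, worse by 1370.
Every other assignment is strictly worse.

Max total: 7978 ops/s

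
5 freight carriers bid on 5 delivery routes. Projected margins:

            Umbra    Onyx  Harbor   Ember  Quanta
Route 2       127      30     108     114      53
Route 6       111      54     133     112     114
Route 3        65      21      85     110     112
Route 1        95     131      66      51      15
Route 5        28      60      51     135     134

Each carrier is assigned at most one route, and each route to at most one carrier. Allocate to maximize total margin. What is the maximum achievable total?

Maximum total: $638k

This is a one-to-one assignment (maximum-weight bipartite matching).
Optimal: Umbra→Route 2 ($127k), Onyx→Route 1 ($131k), Harbor→Route 6 ($133k), Ember→Route 5 ($135k), Quanta→Route 3 ($112k) — total 127+131+133+135+112 = $638k.
Next-best assignment: Umbra→Route 2, Onyx→Route 1, Harbor→Route 6, Ember→Route 3, Quanta→Route 5 = $635k.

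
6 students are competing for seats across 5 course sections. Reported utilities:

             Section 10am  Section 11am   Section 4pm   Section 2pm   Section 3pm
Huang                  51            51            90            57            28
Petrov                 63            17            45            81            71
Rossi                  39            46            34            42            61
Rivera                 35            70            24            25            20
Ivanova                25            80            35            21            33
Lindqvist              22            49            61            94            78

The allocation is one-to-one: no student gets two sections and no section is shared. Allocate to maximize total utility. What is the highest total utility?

Max total: 388 points

Optimal: Petrov→Section 10am (63 points), Ivanova→Section 11am (80 points), Huang→Section 4pm (90 points), Lindqvist→Section 2pm (94 points), Rossi→Section 3pm (61 points) — total 63+80+90+94+61 = 388 points.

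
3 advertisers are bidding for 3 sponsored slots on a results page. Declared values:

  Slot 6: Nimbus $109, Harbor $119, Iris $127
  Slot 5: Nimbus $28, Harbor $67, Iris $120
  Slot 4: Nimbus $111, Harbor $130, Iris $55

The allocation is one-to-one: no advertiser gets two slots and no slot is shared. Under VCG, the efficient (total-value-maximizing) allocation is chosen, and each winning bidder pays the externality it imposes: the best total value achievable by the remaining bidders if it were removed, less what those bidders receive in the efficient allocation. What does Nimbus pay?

Nimbus pays $7.

Efficient allocation: Nimbus→Slot 6 ($109), Harbor→Slot 4 ($130), Iris→Slot 5 ($120); total welfare W = $359.
Nimbus receives Slot 6 at value $109, so the others get W − 109 = $250.
Without Nimbus: best allocation of the remaining 2 bidders over all 3 slots is Harbor→Slot 4 ($130), Iris→Slot 6 ($127), total $257.
VCG payment = (others' best without Nimbus) − (others' welfare with Nimbus) = 257 − 250 = $7.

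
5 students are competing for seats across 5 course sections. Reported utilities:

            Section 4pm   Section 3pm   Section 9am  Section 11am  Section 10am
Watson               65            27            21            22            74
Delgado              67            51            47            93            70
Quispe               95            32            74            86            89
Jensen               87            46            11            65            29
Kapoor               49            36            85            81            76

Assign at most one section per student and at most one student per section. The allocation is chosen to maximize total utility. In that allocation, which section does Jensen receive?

Jensen receives Section 3pm.

Optimal: Watson→Section 10am (74 points), Delgado→Section 11am (93 points), Quispe→Section 4pm (95 points), Jensen→Section 3pm (46 points), Kapoor→Section 9am (85 points) — total 74+93+95+46+85 = 393 points.
Column-greedy (each section in turn goes to its best remaining student) gives 370 points, worse by 23.
Jensen's own top section is Section 4pm (87 points), but forcing Jensen→Section 4pm and reassigning the rest optimally gives only 383 points — worse by 10.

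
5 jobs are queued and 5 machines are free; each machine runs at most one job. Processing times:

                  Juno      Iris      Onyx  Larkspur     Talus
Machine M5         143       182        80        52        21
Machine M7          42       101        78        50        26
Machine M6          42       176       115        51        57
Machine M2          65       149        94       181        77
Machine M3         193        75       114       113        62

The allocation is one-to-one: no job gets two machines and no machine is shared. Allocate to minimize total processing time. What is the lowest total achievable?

Treat this as an assignment problem: match each job to one machine.
Optimal: Juno→Machine M6 (42 min), Iris→Machine M3 (75 min), Onyx→Machine M2 (94 min), Larkspur→Machine M7 (50 min), Talus→Machine M5 (21 min) — total 42+75+94+50+21 = 282 min.
Min-entry greedy (repeatedly take the single cheapest remaining cell) gives 283 min, worse by 1.
Next-best assignment: Juno→Machine M7, Iris→Machine M3, Onyx→Machine M2, Larkspur→Machine M6, Talus→Machine M5 = 283 min.
Swapping Juno↔Onyx (Juno→Machine M2 65 min, Onyx→Machine M6 115 min) adds 44.
Every other assignment is strictly worse.

Minimum total: 282 min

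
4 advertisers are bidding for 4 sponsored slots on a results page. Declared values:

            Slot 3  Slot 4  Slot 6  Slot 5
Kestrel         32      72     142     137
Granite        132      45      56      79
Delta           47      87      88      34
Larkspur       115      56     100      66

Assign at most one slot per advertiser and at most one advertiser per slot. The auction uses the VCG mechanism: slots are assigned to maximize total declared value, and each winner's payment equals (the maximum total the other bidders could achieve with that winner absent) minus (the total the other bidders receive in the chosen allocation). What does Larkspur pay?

Larkspur pays $5.

Efficient allocation: Kestrel→Slot 5 ($137), Granite→Slot 3 ($132), Delta→Slot 4 ($87), Larkspur→Slot 6 ($100); total welfare W = $456.
Larkspur receives Slot 6 at value $100, so the others get W − 100 = $356.
Without Larkspur: best allocation of the remaining 3 bidders over all 4 slots is Kestrel→Slot 6 ($142), Granite→Slot 3 ($132), Delta→Slot 4 ($87), total $361.
VCG payment = (others' best without Larkspur) − (others' welfare with Larkspur) = 361 − 356 = $5.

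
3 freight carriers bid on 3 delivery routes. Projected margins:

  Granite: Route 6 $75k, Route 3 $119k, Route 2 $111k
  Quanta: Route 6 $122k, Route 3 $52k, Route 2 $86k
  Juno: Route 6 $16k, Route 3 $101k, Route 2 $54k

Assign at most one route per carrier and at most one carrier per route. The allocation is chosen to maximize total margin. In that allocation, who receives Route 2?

Treat this as an assignment problem: match each carrier to one route.
Optimal: Granite→Route 2 ($111k), Quanta→Route 6 ($122k), Juno→Route 3 ($101k) — total 111+122+101 = $334k.
Column-greedy (each route in turn goes to its best remaining carrier) gives $295k, worse by 39.
No other one-to-one assignment exceeds $334k.
Granite's own top route is Route 3 ($119k), but forcing Granite→Route 3 and reassigning the rest optimally gives only $295k — worse by 39.

Granite receives Route 2.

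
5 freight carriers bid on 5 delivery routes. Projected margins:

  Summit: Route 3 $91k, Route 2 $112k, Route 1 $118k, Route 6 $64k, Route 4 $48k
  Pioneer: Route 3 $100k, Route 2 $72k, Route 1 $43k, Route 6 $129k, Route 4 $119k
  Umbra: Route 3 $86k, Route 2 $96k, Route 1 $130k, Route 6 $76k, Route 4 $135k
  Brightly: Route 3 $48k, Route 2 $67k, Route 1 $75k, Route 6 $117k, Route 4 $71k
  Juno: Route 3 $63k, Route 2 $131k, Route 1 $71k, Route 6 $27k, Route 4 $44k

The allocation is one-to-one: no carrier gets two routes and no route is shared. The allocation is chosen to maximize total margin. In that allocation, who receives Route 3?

Optimal: Summit→Route 1 ($118k), Pioneer→Route 3 ($100k), Umbra→Route 4 ($135k), Brightly→Route 6 ($117k), Juno→Route 2 ($131k) — total 118+100+135+117+131 = $601k.
Column-greedy (each route in turn goes to its best remaining carrier) gives $526k, worse by 75.
Next-best assignment: Summit→Route 3, Pioneer→Route 4, Umbra→Route 1, Brightly→Route 6, Juno→Route 2 = $588k.
Every other assignment is strictly worse.
Pioneer's own top route is Route 6 ($129k), but forcing Pioneer→Route 6 and reassigning the rest optimally gives only $561k — worse by 40.

Pioneer receives Route 3.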